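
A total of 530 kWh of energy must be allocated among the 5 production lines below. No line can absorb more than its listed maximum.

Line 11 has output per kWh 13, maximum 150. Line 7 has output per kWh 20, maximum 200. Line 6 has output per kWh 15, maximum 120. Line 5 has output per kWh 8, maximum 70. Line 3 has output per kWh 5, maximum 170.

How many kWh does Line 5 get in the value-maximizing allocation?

60

Rank by output per kWh: Line 7 20 > Line 6 15 > Line 11 13 > Line 5 8 > Line 3 5.
Line 7 takes 200 to reach its cap of 200 → 330 left.
Line 6: +120 to 120 (cap) → 210 left.
Give Line 11 150 to hit its cap of 150 → 60 left.
Line 5 has room for 70 but only 60 remain, so it gets 60.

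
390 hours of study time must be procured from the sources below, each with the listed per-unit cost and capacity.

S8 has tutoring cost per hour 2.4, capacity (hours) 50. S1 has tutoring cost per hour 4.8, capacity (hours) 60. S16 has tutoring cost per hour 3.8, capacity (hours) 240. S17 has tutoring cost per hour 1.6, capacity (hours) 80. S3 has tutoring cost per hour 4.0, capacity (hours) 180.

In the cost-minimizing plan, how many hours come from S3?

20

Use sources in increasing cost order.
S17 at 1.6: take all 80 hours ; 310 still needed.
Take 50 from S8 at 2.4 ; need 260 more.
S16 at 3.8: take all 240 hours ; 20 still needed.
S3 at 4.0: take 20 of its 180 ; requirement met.
S1: unused.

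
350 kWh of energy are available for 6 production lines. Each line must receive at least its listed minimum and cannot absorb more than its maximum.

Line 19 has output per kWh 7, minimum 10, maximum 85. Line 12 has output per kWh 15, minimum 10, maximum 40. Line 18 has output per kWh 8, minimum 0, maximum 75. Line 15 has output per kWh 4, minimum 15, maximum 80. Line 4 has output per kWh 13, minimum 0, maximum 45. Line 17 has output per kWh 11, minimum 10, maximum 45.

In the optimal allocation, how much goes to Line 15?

Meeting every minimum uses 10+10+0+15+0+10 = 45 kWh, leaving 305.
Rank by output per kWh: Line 12 15 > Line 4 13 > Line 17 11 > Line 18 8 > Line 19 7 > Line 15 4.
Line 12 takes 30 more to reach its cap of 40 ; 275 left.
Line 4: +45 to 45 (cap) ; 230 left.
Line 17: +35 to 45 (cap) ; 195 left.
Give Line 18 75 more to hit its cap of 75 ; 120 left.
Give Line 19 75 more to hit its cap of 85 ; 45 left.
Line 15 has room for 65 more but only 45 remain, so it gets 60.

60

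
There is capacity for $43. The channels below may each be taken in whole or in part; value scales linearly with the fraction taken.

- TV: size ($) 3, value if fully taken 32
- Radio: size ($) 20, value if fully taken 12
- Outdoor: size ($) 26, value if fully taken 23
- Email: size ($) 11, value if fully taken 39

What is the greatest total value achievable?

Best value per unit of size first: TV 32/3≈10.7, Email 39/11≈3.55, Outdoor 23/26≈0.885, Radio 12/20≈0.6.
Take all of TV (3 $, value 32) ; 40 $ left.
Take all of Email (11 $, value 39) ; 29 $ left.
All 26 $ of Outdoor fit (value 23) ; 3 remain.
Only 3 $ remain; take 3/20 of Radio for value 12×3/20 = 1.8.
Total value = 95.8.

95.8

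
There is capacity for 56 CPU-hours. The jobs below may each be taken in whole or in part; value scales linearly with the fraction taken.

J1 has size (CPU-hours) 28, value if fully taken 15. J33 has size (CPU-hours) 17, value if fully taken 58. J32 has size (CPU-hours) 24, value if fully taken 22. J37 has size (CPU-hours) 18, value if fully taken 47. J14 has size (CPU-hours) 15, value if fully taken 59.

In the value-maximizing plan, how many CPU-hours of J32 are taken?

6

Rank by value-to-size ratio: J14 59/15≈3.93, J33 58/17≈3.41, J37 47/18≈2.61, J32 22/24≈0.917, J1 15/28≈0.536.
All 15 CPU-hours of J14 fit (value 59) ; 41 remain.
Take all of J33 (17 CPU-hours, value 58) ; 24 CPU-hours left.
Take all of J37 (18 CPU-hours, value 47) ; 6 CPU-hours left.
Fill the last 6 CPU-hours with part of J32: 6/24 of it earns 5.5.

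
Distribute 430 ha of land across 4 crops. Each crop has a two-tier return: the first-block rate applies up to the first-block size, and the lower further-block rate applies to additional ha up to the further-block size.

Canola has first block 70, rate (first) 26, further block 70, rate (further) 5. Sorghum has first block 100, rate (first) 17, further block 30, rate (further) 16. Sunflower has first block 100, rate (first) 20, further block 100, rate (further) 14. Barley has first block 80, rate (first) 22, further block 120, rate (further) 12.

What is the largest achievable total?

8460

Order all 8 blocks by rate: Canola/tier1 26 > Barley/tier1 22 > Sunflower/tier1 20 > Sorghum/tier1 17 > Sorghum/tier2 16 > Sunflower/tier2 14 > Barley/tier2 12 > Canola/tier2 5.
Fill Canola tier1 block (70 at 26) — 360 left.
Barley/tier1 (22): +80 — 280 left.
Sunflower/tier1 (20): +100 — 180 left.
Fill Sorghum tier1 block (100 at 17) — 80 left.
Fill Sorghum tier2 block (30 at 16) — 50 left.
50 remain; put them into Sunflower tier2 at 14.
Total = 26×70 + 22×80 + 20×100 + 17×100 + 16×30 + 14×50 = 8460.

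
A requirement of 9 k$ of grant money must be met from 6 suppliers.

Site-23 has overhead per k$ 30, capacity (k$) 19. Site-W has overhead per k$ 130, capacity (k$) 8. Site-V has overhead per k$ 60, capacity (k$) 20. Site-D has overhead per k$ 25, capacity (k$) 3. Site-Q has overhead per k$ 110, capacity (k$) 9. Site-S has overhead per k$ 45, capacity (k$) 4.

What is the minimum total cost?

255

Use suppliers in increasing cost order.
Site-D (25): use full 3 ; 6 k$ to go.
Take 6 from Site-23 at 30 to finish.
Site-S, Site-V, Site-Q, Site-W: unused.
Cost = 3×25 + 6×30 = 255.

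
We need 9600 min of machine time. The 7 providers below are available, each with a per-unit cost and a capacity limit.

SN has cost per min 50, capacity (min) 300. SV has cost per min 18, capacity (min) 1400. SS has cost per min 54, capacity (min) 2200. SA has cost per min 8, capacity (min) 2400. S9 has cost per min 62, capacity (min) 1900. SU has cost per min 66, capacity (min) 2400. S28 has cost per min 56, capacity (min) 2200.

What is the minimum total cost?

369600

Fill from the cheapest provider first.
SA (8): use full 2400 — 7200 min to go.
SV (18): use full 1400 — 5800 min to go.
SN at 50: take all 300 min — 5500 still needed.
SS at 54: take all 2200 min — 3300 still needed.
S28 at 56: take all 2200 min — 1100 still needed.
Take 1100 from S9 at 62 to finish.
SU: unused.
Cost = 2400×8 + 1400×18 + 300×50 + 2200×54 + 2200×56 + 1100×62 = 369600.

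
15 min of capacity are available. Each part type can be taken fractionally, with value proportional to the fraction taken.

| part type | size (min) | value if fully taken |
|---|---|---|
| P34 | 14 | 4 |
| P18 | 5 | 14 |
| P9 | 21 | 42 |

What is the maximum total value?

34

Rank by value-to-size ratio: P18 14/5≈2.8, P9 42/21≈2, P34 4/14≈0.286.
P18: take in full, 5 min for value 14 — 10 left.
Only 10 min remain; take 10/21 of P9 for value 42×10/21 = 20.
Total value = 34.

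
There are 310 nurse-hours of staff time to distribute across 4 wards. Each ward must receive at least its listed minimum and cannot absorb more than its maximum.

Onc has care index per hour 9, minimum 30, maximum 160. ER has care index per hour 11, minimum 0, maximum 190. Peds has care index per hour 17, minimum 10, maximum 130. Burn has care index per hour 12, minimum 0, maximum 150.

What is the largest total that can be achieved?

Meeting every minimum uses 30+0+10+0 = 40 nurse-hours, leaving 270.
Order the wards by care index per hour: Peds 17 > Burn 12 > ER 11 > Onc 9.
Peds takes 120 more to reach its cap of 130 ; 150 left.
Burn: +150 to 150 (cap) ; 0 left.
Total = 9×30 + 17×130 + 12×150 = 4280.

4280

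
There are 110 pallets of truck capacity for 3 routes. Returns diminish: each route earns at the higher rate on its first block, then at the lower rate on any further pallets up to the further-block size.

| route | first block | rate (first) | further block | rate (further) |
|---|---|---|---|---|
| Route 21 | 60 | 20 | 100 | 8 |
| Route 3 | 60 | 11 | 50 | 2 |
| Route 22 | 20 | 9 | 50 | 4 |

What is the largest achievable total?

Treat each block as its own option and order by rate: Route 21/first 20 > Route 3/first 11 > Route 22/first 9 > Route 21/second 8 > Route 22/second 4 > Route 3/second 2.
Route 21 first at 20: fill all 60 ; 50 left.
Route 3 first at 11: only 50 left, fill 50.
Total = 20×60 + 11×50 = 1750.

1750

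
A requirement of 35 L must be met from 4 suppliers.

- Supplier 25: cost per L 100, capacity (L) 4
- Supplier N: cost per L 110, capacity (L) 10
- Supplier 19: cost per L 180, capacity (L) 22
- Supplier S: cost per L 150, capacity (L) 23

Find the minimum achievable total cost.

4650

Fill from the cheapest supplier first.
Supplier 25 (100): use full 4 — 31 L to go.
Supplier N at 110: take all 10 L — 21 still needed.
Supplier S (150): take the remaining 21 — done.
Supplier 19: unused.
Cost = 4×100 + 10×110 + 21×150 = 4650.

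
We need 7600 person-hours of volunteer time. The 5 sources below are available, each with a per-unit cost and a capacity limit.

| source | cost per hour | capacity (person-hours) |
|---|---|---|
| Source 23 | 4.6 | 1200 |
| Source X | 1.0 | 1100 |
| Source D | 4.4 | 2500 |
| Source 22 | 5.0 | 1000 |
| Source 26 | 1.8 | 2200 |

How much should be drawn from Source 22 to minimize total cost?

600

Cheapest first:
Source X at 1.0: take all 1100 person-hours ; 6500 still needed.
Source 26 (1.8): use full 2200 ; 4300 person-hours to go.
Source D at 4.4: take all 2500 person-hours ; 1800 still needed.
Source 23 (4.6): use full 1200 ; 600 person-hours to go.
Take 600 from Source 22 at 5.0 to finish.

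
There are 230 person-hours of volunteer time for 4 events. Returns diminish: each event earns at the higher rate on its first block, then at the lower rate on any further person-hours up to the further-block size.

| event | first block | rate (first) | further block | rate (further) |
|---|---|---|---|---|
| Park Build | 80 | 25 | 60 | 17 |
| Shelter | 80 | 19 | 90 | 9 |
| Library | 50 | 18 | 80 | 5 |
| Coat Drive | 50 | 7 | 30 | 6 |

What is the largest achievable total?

4760

Treat each block as its own option and order by rate: Park Build/T1 25 > Shelter/T1 19 > Library/T1 18 > Park Build/T2 17 > Shelter/T2 9 > Coat Drive/T1 7 > Coat Drive/T2 6 > Library/T2 5.
Park Build T1 at 25: fill all 80 — 150 left.
Shelter/T1 (19): +80 — 70 left.
Fill Library T1 block (50 at 18) — 20 left.
Park Build/T2: +20 of 60 at 17; pool empty.
Total = 25×80 + 19×80 + 18×50 + 17×20 = 4760.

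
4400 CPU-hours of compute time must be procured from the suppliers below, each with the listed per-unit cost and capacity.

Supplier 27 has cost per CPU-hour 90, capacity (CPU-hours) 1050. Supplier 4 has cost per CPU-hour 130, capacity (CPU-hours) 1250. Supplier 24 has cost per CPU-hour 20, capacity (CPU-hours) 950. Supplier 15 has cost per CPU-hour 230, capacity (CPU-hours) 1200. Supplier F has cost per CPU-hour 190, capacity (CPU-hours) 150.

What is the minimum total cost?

Use suppliers in increasing cost order.
Supplier 24 at 20: take all 950 CPU-hours → 3450 still needed.
Supplier 27 (90): use full 1050 → 2400 CPU-hours to go.
Supplier 4 at 130: take all 1250 CPU-hours → 1150 still needed.
Supplier F at 190: take all 150 CPU-hours → 1000 still needed.
Take 1000 from Supplier 15 at 230 to finish.
Cost = 950×20 + 1050×90 + 1250×130 + 150×190 + 1000×230 = 534500.

534500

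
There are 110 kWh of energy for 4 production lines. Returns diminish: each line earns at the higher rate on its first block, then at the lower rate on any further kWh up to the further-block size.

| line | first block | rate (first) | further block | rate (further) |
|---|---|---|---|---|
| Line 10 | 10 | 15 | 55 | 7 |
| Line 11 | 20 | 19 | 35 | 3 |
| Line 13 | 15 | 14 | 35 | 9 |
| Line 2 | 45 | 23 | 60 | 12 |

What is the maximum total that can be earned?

Rank every tier by rate: Line 2/first 23 > Line 11/first 19 > Line 10/first 15 > Line 13/first 14 > Line 2/second 12 > Line 13/second 9 > Line 10/second 7 > Line 11/second 3.
Line 2 first at 23: fill all 45 → 65 left.
Line 11 first at 19: fill all 20 → 45 left.
Fill Line 10 first block (10 at 15) → 35 left.
Fill Line 13 first block (15 at 14) → 20 left.
Line 2 second at 12: only 20 left, fill 20.
Total = 23×45 + 19×20 + 15×10 + 14×15 + 12×20 = 2015.

2015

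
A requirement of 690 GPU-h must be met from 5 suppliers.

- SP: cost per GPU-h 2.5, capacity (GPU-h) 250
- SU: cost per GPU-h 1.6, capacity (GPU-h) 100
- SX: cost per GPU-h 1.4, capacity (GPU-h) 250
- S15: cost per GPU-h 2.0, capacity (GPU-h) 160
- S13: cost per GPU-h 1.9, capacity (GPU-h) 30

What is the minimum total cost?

1262

Use suppliers in increasing cost order.
Take 250 from SX at 1.4 ; need 440 more.
SU at 1.6: take all 100 GPU-h ; 340 still needed.
S13 (1.9): use full 30 ; 310 GPU-h to go.
Take 160 from S15 at 2.0 ; need 150 more.
SP at 2.5: take 150 of its 250 ; requirement met.
Cost = 250×1.4 + 100×1.6 + 30×1.9 + 160×2.0 + 150×2.5 = 1262.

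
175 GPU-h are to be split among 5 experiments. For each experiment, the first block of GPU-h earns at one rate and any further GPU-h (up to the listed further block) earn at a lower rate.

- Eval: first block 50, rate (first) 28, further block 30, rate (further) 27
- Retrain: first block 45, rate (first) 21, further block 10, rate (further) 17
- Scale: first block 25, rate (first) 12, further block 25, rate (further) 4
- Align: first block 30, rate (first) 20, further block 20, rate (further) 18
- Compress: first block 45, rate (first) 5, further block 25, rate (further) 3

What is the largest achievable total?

4115

Treat each block as its own option and order by rate: Eval/tier1 28 > Eval/tier2 27 > Retrain/tier1 21 > Align/tier1 20 > Align/tier2 18 > Retrain/tier2 17 > Scale/tier1 12 > Compress/tier1 5 > Scale/tier2 4 > Compress/tier2 3.
Eval/tier1 (28): +50 → 125 left.
Eval tier2 at 27: fill all 30 → 95 left.
Fill Retrain tier1 block (45 at 21) → 50 left.
Fill Align tier1 block (30 at 20) → 20 left.
Align/tier2 (18): +20 → 0 left.
Total = 28×50 + 27×30 + 21×45 + 20×30 + 18×20 = 4115.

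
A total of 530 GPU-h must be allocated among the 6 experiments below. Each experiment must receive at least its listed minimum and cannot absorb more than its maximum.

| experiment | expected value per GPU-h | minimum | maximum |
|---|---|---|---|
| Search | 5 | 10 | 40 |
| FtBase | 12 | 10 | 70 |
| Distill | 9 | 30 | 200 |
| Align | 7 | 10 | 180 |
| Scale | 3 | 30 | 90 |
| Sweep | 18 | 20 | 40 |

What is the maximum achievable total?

Meeting every minimum uses 10+10+30+10+30+20 = 110 GPU-h, leaving 420.
Highest expected value per GPU-h first: Sweep 18 > FtBase 12 > Distill 9 > Align 7 > Search 5 > Scale 3.
Sweep: +20 to 40 (cap) — 400 left.
FtBase takes 60 more to reach its cap of 70 — 340 left.
Distill takes 170 more to reach its cap of 200 — 170 left.
Give Align 170 more to hit its cap of 180 — 0 left.
Total = 5×10 + 12×70 + 9×200 + 7×180 + 3×30 + 18×40 = 4760.

4760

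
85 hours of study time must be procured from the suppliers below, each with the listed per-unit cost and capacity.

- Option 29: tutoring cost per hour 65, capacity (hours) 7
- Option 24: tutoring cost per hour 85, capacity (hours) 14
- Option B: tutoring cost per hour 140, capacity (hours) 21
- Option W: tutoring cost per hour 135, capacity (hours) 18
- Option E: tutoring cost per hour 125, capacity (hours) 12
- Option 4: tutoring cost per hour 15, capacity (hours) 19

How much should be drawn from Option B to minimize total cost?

15

Cheapest first:
Option 4 at 15: take all 19 hours — 66 still needed.
Option 29 (65): use full 7 — 59 hours to go.
Option 24 (85): use full 14 — 45 hours to go.
Option E at 125: take all 12 hours — 33 still needed.
Option W (135): use full 18 — 15 hours to go.
Take 15 from Option B at 140 to finish.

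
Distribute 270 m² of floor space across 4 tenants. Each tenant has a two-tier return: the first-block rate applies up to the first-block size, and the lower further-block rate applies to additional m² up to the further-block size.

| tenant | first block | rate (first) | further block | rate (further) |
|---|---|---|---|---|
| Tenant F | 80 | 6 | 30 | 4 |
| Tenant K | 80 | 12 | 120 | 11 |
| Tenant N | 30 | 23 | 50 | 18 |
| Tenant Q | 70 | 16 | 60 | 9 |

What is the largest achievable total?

Rank every tier by rate: Tenant N/T1 23 > Tenant N/T2 18 > Tenant Q/T1 16 > Tenant K/T1 12 > Tenant K/T2 11 > Tenant Q/T2 9 > Tenant F/T1 6 > Tenant F/T2 4.
Fill Tenant N T1 block (30 at 23) → 240 left.
Tenant N/T2 (18): +50 → 190 left.
Tenant Q T1 at 16: fill all 70 → 120 left.
Tenant K T1 at 12: fill all 80 → 40 left.
Tenant K T2 at 11: only 40 left, fill 40.
Total = 23×30 + 18×50 + 16×70 + 12×80 + 11×40 = 4110.

4110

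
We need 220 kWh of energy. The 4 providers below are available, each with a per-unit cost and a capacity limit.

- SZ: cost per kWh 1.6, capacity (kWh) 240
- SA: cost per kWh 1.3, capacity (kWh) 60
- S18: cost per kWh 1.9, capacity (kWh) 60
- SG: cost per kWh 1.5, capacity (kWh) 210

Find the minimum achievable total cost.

Cheapest first:
Take 60 from SA at 1.3 → need 160 more.
SG at 1.5: take 160 of its 210 → requirement met.
SZ, S18: unused.
Cost = 60×1.3 + 160×1.5 = 318.

318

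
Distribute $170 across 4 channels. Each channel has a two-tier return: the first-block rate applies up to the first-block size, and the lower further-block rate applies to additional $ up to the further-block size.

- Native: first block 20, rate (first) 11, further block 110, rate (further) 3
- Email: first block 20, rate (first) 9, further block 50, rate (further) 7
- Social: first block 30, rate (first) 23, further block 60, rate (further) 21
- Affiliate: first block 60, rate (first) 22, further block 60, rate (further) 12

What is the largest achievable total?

Rank every tier by rate: Social/tier1 23 > Affiliate/tier1 22 > Social/tier2 21 > Affiliate/tier2 12 > Native/tier1 11 > Email/tier1 9 > Email/tier2 7 > Native/tier2 3.
Social/tier1 (23): +30 → 140 left.
Affiliate/tier1 (22): +60 → 80 left.
Social tier2 at 21: fill all 60 → 20 left.
Affiliate tier2 at 12: only 20 left, fill 20.
Total = 23×30 + 22×60 + 21×60 + 12×20 = 3510.

3510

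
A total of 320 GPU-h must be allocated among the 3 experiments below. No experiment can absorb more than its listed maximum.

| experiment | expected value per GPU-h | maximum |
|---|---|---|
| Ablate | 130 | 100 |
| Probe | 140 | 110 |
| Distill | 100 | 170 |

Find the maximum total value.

Order the experiments by expected value per GPU-h: Probe 140 > Ablate 130 > Distill 100.
Give Probe 110 to hit its cap of 110 — 210 left.
Give Ablate 100 to hit its cap of 100 — 110 left.
Distill: +110 (room for 170) → 110. Pool exhausted.
Total = 130×100 + 140×110 + 100×110 = 39400.

39400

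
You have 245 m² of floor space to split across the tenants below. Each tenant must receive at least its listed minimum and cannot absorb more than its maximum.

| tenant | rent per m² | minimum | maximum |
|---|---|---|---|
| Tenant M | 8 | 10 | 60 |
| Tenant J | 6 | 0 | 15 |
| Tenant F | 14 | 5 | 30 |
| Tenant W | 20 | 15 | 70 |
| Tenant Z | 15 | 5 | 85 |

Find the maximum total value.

Meeting every minimum uses 10+0+5+15+5 = 35 m², leaving 210.
Rank by rent per m²: Tenant W 20 > Tenant Z 15 > Tenant F 14 > Tenant M 8 > Tenant J 6.
Tenant W takes 55 more to reach its cap of 70 — 155 left.
Tenant Z: +80 to 85 (cap) — 75 left.
Tenant F: +25 to 30 (cap) — 50 left.
Give Tenant M 50 more to hit its cap of 60 — 0 left.
Total = 8×60 + 14×30 + 20×70 + 15×85 = 3575.

3575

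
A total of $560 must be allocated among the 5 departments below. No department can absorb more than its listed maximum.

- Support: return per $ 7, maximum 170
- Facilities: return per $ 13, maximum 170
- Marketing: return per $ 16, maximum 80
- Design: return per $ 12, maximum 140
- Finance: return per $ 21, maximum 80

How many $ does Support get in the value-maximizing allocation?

90

Order the departments by return per $: Finance 21 > Marketing 16 > Facilities 13 > Design 12 > Support 7.
Give Finance 80 to hit its cap of 80 ; 480 left.
Give Marketing 80 to hit its cap of 80 ; 400 left.
Facilities takes 170 to reach its cap of 170 ; 230 left.
Design takes 140 to reach its cap of 140 ; 90 left.
Support has room for 170 but only 90 remain, so it gets 90.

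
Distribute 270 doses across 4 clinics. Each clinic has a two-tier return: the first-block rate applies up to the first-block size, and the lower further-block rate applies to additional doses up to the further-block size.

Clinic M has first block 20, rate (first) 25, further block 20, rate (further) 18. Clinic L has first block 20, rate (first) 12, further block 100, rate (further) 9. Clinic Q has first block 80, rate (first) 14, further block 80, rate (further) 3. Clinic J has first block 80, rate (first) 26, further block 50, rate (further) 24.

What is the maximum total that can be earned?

Rank every tier by rate: Clinic J/first 26 > Clinic M/first 25 > Clinic J/second 24 > Clinic M/second 18 > Clinic Q/first 14 > Clinic L/first 12 > Clinic L/second 9 > Clinic Q/second 3.
Clinic J first at 26: fill all 80 → 190 left.
Clinic M first at 25: fill all 20 → 170 left.
Clinic J/second (24): +50 → 120 left.
Clinic M/second (18): +20 → 100 left.
Clinic Q/first (14): +80 → 20 left.
Clinic L/first (12): +20 → 0 left.
Total = 26×80 + 25×20 + 24×50 + 18×20 + 14×80 + 12×20 = 5500.

5500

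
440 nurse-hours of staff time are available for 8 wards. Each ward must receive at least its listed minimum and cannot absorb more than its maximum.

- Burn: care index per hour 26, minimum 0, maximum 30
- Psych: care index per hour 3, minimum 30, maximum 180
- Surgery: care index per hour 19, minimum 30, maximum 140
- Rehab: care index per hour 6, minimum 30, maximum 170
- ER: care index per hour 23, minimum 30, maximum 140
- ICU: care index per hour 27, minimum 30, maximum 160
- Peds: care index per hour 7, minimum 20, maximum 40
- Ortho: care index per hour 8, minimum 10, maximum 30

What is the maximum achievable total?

Meeting every minimum uses 0+30+30+30+30+30+20+10 = 180 nurse-hours, leaving 260.
Order the wards by care index per hour: ICU 27 > Burn 26 > ER 23 > Surgery 19 > Ortho 8 > Peds 7 > Rehab 6 > Psych 3.
ICU takes 130 more to reach its cap of 160 → 130 left.
Burn: +30 to 30 (cap) → 100 left.
ER: +100 (room for 110) → 130. Pool exhausted.
Total = 26×30 + 3×30 + 19×30 + 6×30 + 23×130 + 27×160 + 7×20 + 8×10 = 9150.

9150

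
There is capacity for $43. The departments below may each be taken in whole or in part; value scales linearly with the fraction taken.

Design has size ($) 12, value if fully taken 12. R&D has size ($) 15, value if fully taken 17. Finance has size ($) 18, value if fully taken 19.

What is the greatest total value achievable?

Sort by value density: R&D 17/15≈1.13, Finance 19/18≈1.06, Design 12/12≈1.
R&D: take in full, 15 $ for value 17 ; 28 left.
All 18 $ of Finance fit (value 19) ; 10 remain.
10 $ left: a 10/12 share of Design gives 12×10/12 = 10.
Total value = 46.

46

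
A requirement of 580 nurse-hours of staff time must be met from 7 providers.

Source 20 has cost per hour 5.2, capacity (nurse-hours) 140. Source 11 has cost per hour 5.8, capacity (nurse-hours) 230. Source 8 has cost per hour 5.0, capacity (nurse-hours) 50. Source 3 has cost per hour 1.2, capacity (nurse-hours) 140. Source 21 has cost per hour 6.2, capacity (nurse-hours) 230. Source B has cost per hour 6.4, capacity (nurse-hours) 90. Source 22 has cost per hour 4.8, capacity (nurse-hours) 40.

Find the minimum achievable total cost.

2556

Use providers in increasing cost order.
Source 3 at 1.2: take all 140 nurse-hours ; 440 still needed.
Take 40 from Source 22 at 4.8 ; need 400 more.
Source 8 at 5.0: take all 50 nurse-hours ; 350 still needed.
Source 20 (5.2): use full 140 ; 210 nurse-hours to go.
Source 11 (5.8): take the remaining 210 ; done.
Source 21, Source B: unused.
Cost = 140×1.2 + 40×4.8 + 50×5.0 + 140×5.2 + 210×5.8 = 2556.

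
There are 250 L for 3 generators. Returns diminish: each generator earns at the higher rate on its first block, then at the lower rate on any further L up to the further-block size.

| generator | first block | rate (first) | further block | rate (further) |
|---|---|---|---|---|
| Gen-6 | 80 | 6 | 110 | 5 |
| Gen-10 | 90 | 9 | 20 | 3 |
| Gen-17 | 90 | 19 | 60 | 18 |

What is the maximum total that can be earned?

Rank every tier by rate: Gen-17/T1 19 > Gen-17/T2 18 > Gen-10/T1 9 > Gen-6/T1 6 > Gen-6/T2 5 > Gen-10/T2 3.
Fill Gen-17 T1 block (90 at 19) → 160 left.
Gen-17/T2 (18): +60 → 100 left.
Gen-10/T1 (9): +90 → 10 left.
Gen-6 T1 at 6: only 10 left, fill 10.
Total = 19×90 + 18×60 + 9×90 + 6×10 = 3660.

3660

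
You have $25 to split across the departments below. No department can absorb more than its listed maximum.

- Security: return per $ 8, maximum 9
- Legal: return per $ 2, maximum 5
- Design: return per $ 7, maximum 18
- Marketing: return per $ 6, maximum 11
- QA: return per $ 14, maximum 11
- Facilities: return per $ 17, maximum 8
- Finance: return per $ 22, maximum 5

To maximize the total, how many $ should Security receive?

1

Highest return per $ first: Finance 22 > Facilities 17 > QA 14 > Security 8 > Design 7 > Marketing 6 > Legal 2.
Finance: +5 to 5 (cap) — 20 left.
Facilities: +8 to 8 (cap) — 12 left.
QA takes 11 to reach its cap of 11 — 1 left.
Only 1 left; Security takes them to reach 1.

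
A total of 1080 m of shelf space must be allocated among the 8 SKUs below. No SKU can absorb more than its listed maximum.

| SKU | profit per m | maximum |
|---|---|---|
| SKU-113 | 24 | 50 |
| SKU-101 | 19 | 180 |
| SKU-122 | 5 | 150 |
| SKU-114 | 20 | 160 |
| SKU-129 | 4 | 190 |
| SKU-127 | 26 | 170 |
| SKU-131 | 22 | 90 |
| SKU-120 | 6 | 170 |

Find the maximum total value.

Order the SKUs by profit per m: SKU-127 26 > SKU-113 24 > SKU-131 22 > SKU-114 20 > SKU-101 19 > SKU-120 6 > SKU-122 5 > SKU-129 4.
Give SKU-127 170 to hit its cap of 170 → 910 left.
Give SKU-113 50 to hit its cap of 50 → 860 left.
SKU-131 takes 90 to reach its cap of 90 → 770 left.
SKU-114: +160 to 160 (cap) → 610 left.
SKU-101 takes 180 to reach its cap of 180 → 430 left.
SKU-120: +170 to 170 (cap) → 260 left.
SKU-122: +150 to 150 (cap) → 110 left.
Only 110 left; SKU-129 takes them to reach 110.
Total = 24×50 + 19×180 + 5×150 + 20×160 + 4×110 + 26×170 + 22×90 + 6×170 = 16430.

16430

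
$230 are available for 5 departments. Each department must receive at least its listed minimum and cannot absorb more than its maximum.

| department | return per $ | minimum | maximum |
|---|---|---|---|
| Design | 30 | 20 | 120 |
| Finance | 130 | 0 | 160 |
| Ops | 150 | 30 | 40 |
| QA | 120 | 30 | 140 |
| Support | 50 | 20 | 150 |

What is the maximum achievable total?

Meeting every minimum uses 20+0+30+30+20 = 100 $, leaving 130.
Rank by return per $: Ops 150 > Finance 130 > QA 120 > Support 50 > Design 30.
Give Ops 10 more to hit its cap of 40 ; 120 left.
Finance: +120 (room for 160) → 120. Pool exhausted.
Total = 30×20 + 130×120 + 150×40 + 120×30 + 50×20 = 26800.

26800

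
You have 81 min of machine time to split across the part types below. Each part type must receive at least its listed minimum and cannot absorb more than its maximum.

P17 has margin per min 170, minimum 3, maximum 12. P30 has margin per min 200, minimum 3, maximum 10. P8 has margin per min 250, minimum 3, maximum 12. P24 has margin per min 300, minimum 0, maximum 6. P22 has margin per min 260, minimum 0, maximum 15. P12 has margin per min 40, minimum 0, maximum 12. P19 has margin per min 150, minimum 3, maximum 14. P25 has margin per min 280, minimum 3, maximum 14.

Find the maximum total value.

Meeting every minimum uses 3+3+3+0+0+0+3+3 = 15 min, leaving 66.
Rank by margin per min: P24 300 > P25 280 > P22 260 > P8 250 > P30 200 > P17 170 > P19 150 > P12 40.
P24 takes 6 more to reach its cap of 6 — 60 left.
Give P25 11 more to hit its cap of 14 — 49 left.
Give P22 15 more to hit its cap of 15 — 34 left.
P8: +9 to 12 (cap) — 25 left.
P30 takes 7 more to reach its cap of 10 — 18 left.
P17: +9 to 12 (cap) — 9 left.
P19: +9 (room for 11) → 12. Pool exhausted.
Total = 170×12 + 200×10 + 250×12 + 300×6 + 260×15 + 150×12 + 280×14 = 18460.

18460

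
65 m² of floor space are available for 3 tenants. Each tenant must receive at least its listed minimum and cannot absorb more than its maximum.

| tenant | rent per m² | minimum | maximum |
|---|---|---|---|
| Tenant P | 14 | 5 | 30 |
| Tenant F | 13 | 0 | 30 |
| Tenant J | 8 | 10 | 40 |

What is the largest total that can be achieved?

825

Meeting every minimum uses 5+0+10 = 15 m², leaving 50.
Highest rent per m² first: Tenant P 14 > Tenant F 13 > Tenant J 8.
Tenant P takes 25 more to reach its cap of 30 ; 25 left.
Only 25 left; Tenant F takes them to reach 25.
Total = 14×30 + 13×25 + 8×10 = 825.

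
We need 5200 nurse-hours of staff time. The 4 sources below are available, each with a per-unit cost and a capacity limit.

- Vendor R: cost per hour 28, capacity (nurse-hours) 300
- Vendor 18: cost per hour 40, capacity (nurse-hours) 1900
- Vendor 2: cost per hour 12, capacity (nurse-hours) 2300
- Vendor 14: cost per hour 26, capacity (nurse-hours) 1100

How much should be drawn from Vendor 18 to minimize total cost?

1500

Use sources in increasing cost order.
Take 2300 from Vendor 2 at 12 → need 2900 more.
Vendor 14 at 26: take all 1100 nurse-hours → 1800 still needed.
Take 300 from Vendor R at 28 → need 1500 more.
Take 1500 from Vendor 18 at 40 to finish.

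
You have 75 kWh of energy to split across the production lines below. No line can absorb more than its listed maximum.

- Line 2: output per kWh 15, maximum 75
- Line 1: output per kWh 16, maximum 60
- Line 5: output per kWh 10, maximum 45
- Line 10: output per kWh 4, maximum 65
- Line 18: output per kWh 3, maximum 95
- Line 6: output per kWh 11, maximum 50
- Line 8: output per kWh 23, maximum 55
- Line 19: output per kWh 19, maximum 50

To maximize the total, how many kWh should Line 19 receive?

Highest output per kWh first: Line 8 23 > Line 19 19 > Line 1 16 > Line 2 15 > Line 6 11 > Line 5 10 > Line 10 4 > Line 18 3.
Line 8 takes 55 to reach its cap of 55 → 20 left.
Line 19 has room for 50 but only 20 remain, so it gets 20.

20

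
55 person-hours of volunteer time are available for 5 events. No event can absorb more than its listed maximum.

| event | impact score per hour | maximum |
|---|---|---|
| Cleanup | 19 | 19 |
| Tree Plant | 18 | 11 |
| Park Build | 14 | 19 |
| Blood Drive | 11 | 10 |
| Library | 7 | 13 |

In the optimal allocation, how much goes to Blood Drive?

Highest impact score per hour first: Cleanup 19 > Tree Plant 18 > Park Build 14 > Blood Drive 11 > Library 7.
Cleanup: +19 to 19 (cap) ; 36 left.
Tree Plant: +11 to 11 (cap) ; 25 left.
Park Build: +19 to 19 (cap) ; 6 left.
Blood Drive has room for 10 but only 6 remain, so it gets 6.

6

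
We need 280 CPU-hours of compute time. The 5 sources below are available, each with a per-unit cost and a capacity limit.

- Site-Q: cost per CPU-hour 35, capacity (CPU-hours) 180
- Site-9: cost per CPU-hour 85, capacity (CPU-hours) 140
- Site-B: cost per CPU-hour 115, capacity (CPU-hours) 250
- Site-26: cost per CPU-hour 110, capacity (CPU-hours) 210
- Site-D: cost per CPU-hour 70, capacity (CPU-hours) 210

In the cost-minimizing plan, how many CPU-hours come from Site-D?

100

Fill from the cheapest source first.
Site-Q (35): use full 180 → 100 CPU-hours to go.
Site-D at 70: take 100 of its 210 → requirement met.
Site-9, Site-26, Site-B: unused.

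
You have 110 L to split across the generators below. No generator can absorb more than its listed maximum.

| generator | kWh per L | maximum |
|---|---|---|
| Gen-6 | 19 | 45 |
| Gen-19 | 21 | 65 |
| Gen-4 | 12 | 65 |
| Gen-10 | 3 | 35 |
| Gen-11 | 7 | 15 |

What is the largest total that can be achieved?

Order the generators by kWh per L: Gen-19 21 > Gen-6 19 > Gen-4 12 > Gen-11 7 > Gen-10 3.
Gen-19: +65 to 65 (cap) — 45 left.
Give Gen-6 45 to hit its cap of 45 — 0 left.
Total = 19×45 + 21×65 = 2220.

2220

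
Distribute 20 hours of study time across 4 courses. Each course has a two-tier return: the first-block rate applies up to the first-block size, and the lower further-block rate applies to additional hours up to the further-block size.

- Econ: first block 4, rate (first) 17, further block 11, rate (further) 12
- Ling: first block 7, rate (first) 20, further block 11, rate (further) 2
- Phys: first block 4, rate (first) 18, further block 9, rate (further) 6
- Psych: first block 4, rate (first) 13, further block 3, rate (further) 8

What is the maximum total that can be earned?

344

Treat each block as its own option and order by rate: Ling/first 20 > Phys/first 18 > Econ/first 17 > Psych/first 13 > Econ/second 12 > Psych/second 8 > Phys/second 6 > Ling/second 2.
Ling/first (20): +7 → 13 left.
Phys first at 18: fill all 4 → 9 left.
Econ first at 17: fill all 4 → 5 left.
Psych/first (13): +4 → 1 left.
1 remain; put them into Econ second at 12.
Total = 20×7 + 18×4 + 17×4 + 13×4 + 12×1 = 344.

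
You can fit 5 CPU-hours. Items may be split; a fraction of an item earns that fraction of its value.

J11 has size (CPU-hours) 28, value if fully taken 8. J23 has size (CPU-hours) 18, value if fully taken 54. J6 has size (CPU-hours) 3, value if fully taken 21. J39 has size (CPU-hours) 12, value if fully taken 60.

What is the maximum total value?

31

Rank by value-to-size ratio: J6 21/3≈7, J39 60/12≈5, J23 54/18≈3, J11 8/28≈0.286.
J6: take in full, 3 CPU-hours for value 21 — 2 left.
Fill the last 2 CPU-hours with part of J39: 2/12 of it earns 10.
Total value = 31.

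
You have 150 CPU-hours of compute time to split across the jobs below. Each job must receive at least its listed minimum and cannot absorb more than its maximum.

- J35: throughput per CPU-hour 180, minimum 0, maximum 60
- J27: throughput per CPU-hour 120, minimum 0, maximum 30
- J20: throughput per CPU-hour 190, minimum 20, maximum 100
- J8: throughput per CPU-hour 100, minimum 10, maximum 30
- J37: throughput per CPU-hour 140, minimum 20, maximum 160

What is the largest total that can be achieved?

Meeting every minimum uses 0+0+20+10+20 = 50 CPU-hours, leaving 100.
Order the jobs by throughput per CPU-hour: J20 190 > J35 180 > J37 140 > J27 120 > J8 100.
J20 takes 80 more to reach its cap of 100 → 20 left.
J35: +20 (room for 60) → 20. Pool exhausted.
Total = 180×20 + 190×100 + 100×10 + 140×20 = 26400.

26400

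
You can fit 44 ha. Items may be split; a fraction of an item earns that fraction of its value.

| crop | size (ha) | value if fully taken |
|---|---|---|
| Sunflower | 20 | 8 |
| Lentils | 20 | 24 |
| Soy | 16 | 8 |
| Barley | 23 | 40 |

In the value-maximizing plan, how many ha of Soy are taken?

1

Sort by value density: Barley 40/23≈1.74, Lentils 24/20≈1.2, Soy 8/16≈0.5, Sunflower 8/20≈0.4.
Barley: take in full, 23 ha for value 40 — 21 left.
Take all of Lentils (20 ha, value 24) — 1 ha left.
Fill the last 1 ha with part of Soy: 1/16 of it earns 0.5.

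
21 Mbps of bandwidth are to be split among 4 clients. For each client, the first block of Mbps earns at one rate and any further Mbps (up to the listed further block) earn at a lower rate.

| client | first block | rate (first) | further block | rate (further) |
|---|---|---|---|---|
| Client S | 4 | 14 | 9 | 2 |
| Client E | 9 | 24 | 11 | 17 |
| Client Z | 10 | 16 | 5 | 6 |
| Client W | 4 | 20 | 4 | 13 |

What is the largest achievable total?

Treat each block as its own option and order by rate: Client E/first 24 > Client W/first 20 > Client E/second 17 > Client Z/first 16 > Client S/first 14 > Client W/second 13 > Client Z/second 6 > Client S/second 2.
Client E first at 24: fill all 9 ; 12 left.
Client W/first (20): +4 ; 8 left.
Client E second at 17: only 8 left, fill 8.
Total = 24×9 + 20×4 + 17×8 = 432.

432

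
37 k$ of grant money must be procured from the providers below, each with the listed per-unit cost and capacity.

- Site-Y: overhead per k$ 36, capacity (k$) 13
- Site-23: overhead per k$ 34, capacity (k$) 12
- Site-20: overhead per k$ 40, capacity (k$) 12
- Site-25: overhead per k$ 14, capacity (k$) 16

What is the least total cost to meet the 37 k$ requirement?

Fill from the cheapest provider first.
Take 16 from Site-25 at 14 ; need 21 more.
Site-23 (34): use full 12 ; 9 k$ to go.
Take 9 from Site-Y at 36 to finish.
Site-20: unused.
Cost = 16×14 + 12×34 + 9×36 = 956.

956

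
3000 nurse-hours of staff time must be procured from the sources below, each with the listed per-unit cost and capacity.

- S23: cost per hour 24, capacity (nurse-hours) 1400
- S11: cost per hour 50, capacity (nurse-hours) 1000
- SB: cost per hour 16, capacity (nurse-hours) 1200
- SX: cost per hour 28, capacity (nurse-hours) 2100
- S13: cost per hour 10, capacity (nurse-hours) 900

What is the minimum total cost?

49800

Cheapest first:
S13 at 10: take all 900 nurse-hours ; 2100 still needed.
Take 1200 from SB at 16 ; need 900 more.
S23 at 24: take 900 of its 1400 ; requirement met.
SX, S11: unused.
Cost = 900×10 + 1200×16 + 900×24 = 49800.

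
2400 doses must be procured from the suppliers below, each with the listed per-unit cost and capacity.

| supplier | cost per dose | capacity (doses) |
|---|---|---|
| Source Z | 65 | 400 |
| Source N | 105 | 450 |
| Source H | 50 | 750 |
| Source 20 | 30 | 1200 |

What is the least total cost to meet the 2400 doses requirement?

104750

Cheapest first:
Source 20 (30): use full 1200 ; 1200 doses to go.
Source H at 50: take all 750 doses ; 450 still needed.
Take 400 from Source Z at 65 ; need 50 more.
Take 50 from Source N at 105 to finish.
Cost = 1200×30 + 750×50 + 400×65 + 50×105 = 104750.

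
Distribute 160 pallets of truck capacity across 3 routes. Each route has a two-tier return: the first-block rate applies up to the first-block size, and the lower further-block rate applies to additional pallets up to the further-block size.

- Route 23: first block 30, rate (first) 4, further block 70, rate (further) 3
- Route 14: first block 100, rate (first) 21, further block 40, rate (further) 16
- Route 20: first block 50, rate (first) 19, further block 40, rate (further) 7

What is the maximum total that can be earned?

Treat each block as its own option and order by rate: Route 14/first 21 > Route 20/first 19 > Route 14/second 16 > Route 20/second 7 > Route 23/first 4 > Route 23/second 3.
Route 14/first (21): +100 ; 60 left.
Fill Route 20 first block (50 at 19) ; 10 left.
10 remain; put them into Route 14 second at 16.
Total = 21×100 + 19×50 + 16×10 = 3210.

3210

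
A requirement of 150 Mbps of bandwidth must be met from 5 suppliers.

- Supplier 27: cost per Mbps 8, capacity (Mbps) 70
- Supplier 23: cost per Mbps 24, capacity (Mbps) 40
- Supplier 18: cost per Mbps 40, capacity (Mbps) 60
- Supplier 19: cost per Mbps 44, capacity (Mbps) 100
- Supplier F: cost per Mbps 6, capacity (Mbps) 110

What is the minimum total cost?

Cheapest first:
Supplier F at 6: take all 110 Mbps → 40 still needed.
Supplier 27 at 8: take 40 of its 70 → requirement met.
Supplier 23, Supplier 18, Supplier 19: unused.
Cost = 110×6 + 40×8 = 980.

980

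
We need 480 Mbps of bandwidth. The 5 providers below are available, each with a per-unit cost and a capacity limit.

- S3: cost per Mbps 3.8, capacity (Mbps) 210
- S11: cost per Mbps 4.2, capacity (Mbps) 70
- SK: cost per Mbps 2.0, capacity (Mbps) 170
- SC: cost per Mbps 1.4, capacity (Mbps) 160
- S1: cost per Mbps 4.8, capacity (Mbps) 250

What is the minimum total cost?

1134

Fill from the cheapest provider first.
SC (1.4): use full 160 — 320 Mbps to go.
SK at 2.0: take all 170 Mbps — 150 still needed.
Take 150 from S3 at 3.8 to finish.
S11, S1: unused.
Cost = 160×1.4 + 170×2.0 + 150×3.8 = 1134.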